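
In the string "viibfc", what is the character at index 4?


Input string: 'viibfc'
Operation: get character at index 4
Index mapping: s[0]='v', s[1]='i', s[2]='i', s[3]='b', s[4]='f'
Result: 'f'


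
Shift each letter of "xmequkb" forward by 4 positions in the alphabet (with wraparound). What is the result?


Input: 'xmequkb', shift = 4
Operation: for each letter, (position + 4) mod 26
Mapping: 'x'(23+4=27, 27 mod 26=1)->'b', 'm'(12+4=16)->'q', 'e'(4+4=8)->'i', 'q'(16+4=20)->'u', 'u'(20+4=24)->'y', 'k'(10+4=14)->'o', 'b'(1+4=5)->'f'
Result: bqiuyof


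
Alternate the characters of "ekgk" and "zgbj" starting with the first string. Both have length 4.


String 1: 'ekgk'
String 2: 'zgbj'
Operation: alternate characters
Pairs: 'e'+'z', 'k'+'g', 'g'+'b', 'k'+'j'
Result: ezkggbkj


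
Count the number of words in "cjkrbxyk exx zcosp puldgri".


Input string: 'cjkrbxyk exx zcosp puldgri'
Operation: split by spaces
Words found: 'cjkrbxyk', 'exx', 'zcosp', 'puldgri'
Word count: 4


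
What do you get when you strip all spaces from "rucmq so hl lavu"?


Input string: 'rucmq so hl lavu'
Operation: remove all spaces
Words: 'rucmq', 'so', 'hl', 'lavu'
Join without spaces: rucmqsohllavu


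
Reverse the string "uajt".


Input string: 'uajt'
Operation: reverse character order
Original order: 'u' -> 'a' -> 'j' -> 't'
Reversed order: 't' -> 'j' -> 'a' -> 'u'
Result: tjau


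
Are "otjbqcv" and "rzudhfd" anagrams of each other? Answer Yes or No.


String 1: 'otjbqcv' -> sorted: 'bcjoqtv'
String 2: 'rzudhfd' -> sorted: 'ddfhruz'
Compare sorted forms: 'bcjoqtv' != 'ddfhruz'
Anagram: No


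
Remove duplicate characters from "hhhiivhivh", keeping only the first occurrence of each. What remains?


Input: 'hhhiivhivh'
Operation: keep first occurrence of each character
Scan: s[0]='h' new -> keep; s[1]='h' seen -> skip; s[2]='h' seen -> skip; s[3]='i' new -> keep; s[4]='i' seen -> skip; s[5]='v' new -> keep; s[6]='h' seen -> skip; s[7]='i' seen -> skip; s[8]='v' seen -> skip; s[9]='h' seen -> skip
Result: hiv


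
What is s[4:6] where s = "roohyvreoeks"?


Input string: 'roohyvreoeks'
Operation: slice [4:6]
Extract characters: s[4]='y', s[5]='v'
Result: yv


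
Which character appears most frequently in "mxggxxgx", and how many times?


Input: 'mxggxxgx'
Operation: tally each character
Counts: 'g':3, 'm':1, 'x':4
Maximum: 'x' appears 4 times


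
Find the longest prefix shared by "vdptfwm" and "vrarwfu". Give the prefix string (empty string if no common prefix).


String 1: 'vdptfwm'
String 2: 'vrarwfu'
Compare position by position:
pos 0: 'v' vs 'v' match
pos 1: 'd' vs 'r' differ -> stop
Longest common prefix: "v" (length 1)


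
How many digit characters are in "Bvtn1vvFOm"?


Input string: 'Bvtn1vvFOm'
Operation: count digit characters (0-9)
Scan: 'B', 'v', 't', 'n', '1'(digit), 'v', 'v', 'F', 'O', 'm'
Digits found: 1
Result: 1


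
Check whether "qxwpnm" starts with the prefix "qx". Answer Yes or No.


Input string: 'qxwpnm'
Prefix to check: 'qx'
First 2 characters of input: 'qx'
Match: True
Result: Yes


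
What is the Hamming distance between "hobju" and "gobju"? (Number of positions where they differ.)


String 1: 'hobju'
String 2: 'gobju'
Compare each position: pos 0: 'h'!='g', pos 1: 'o'=='o', pos 2: 'b'=='b', pos 3: 'j'=='j', pos 4: 'u'=='u'
Differing positions: 1
Hamming distance: 1


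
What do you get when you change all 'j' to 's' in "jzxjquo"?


Input string: 'jzxjquo'
Operation: replace 'j' with 's'
Positions of 'j': 0, 3
After replacement: szxsquo


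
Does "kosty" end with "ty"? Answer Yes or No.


Input string: 'kosty'
Suffix to check: 'ty'
Last 2 characters of input: 'ty'
Match: True
Result: Yes


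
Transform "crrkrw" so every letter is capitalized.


Input string: 'crrkrw'
Operation: convert each letter to uppercase
Mapping: 'c'->'C', 'r'->'R', 'r'->'R', 'k'->'K', 'r'->'R', 'w'->'W'
Result: CRRKRW


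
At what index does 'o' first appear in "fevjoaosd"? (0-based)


Input string: 'fevjoaosd'
Target: 'o'
Scanning left to right: s[0]='f', s[1]='e', s[2]='v', s[3]='j', s[4]='o'
First match at index: 4


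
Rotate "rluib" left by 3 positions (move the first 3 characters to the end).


Input: 'rluib', shift = 3
Operation: split at index 3 and swap parts
Front part s[0:3] = 'rlu'
Back part s[3:] = 'ib'
Rotated = back + front = 'ib' + 'rlu'
Result: ibrlu


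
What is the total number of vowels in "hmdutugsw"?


Input string: 'hmdutugsw'
Operation: count vowels (a, e, i, o, u)
Scan: s[0]='h', s[1]='m', s[2]='d', s[3]='u' (vowel), s[4]='t', s[5]='u' (vowel), s[6]='g', s[7]='s', s[8]='w'
Vowels found: 2
Result: 2


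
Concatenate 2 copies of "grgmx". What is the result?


Input string: 'grgmx'
Operation: repeat 2 times
Concatenation: 'grgmx' + 'grgmx'
Result: grgmxgrgmx


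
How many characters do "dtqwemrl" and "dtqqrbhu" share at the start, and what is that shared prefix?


String 1: 'dtqwemrl'
String 2: 'dtqqrbhu'
Compare position by position:
pos 0: 'd' vs 'd' match
pos 1: 't' vs 't' match
pos 2: 'q' vs 'q' match
pos 3: 'w' vs 'q' differ -> stop
Longest common prefix: "dtq" (length 3)


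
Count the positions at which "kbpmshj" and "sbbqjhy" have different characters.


String 1: 'kbpmshj'
String 2: 'sbbqjhy'
Compare each position: pos 0: 'k'!='s', pos 1: 'b'=='b', pos 2: 'p'!='b', pos 3: 'm'!='q', pos 4: 's'!='j', pos 5: 'h'=='h', pos 6: 'j'!='y'
Differing positions: 5
Hamming distance: 5


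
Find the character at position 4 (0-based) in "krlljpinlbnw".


Input string: 'krlljpinlbnw'
Operation: get character at index 4
Index mapping: s[0]='k', s[1]='r', s[2]='l', s[3]='l', s[4]='j'
Result: 'j'


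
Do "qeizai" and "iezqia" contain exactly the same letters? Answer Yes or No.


String 1: 'qeizai' -> sorted: 'aeiiqz'
String 2: 'iezqia' -> sorted: 'aeiiqz'
Compare sorted forms: 'aeiiqz' == 'aeiiqz'
Anagram: Yes


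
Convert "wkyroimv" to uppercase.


Input string: 'wkyroimv'
Operation: convert each letter to uppercase
Mapping: 'w'->'W', 'k'->'K', 'y'->'Y', 'r'->'R', 'o'->'O', 'i'->'I', 'm'->'M', 'v'->'V'
Result: WKYROIMV


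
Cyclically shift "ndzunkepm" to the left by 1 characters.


Input: 'ndzunkepm', shift = 1
Operation: split at index 1 and swap parts
Front part s[0:1] = 'n'
Back part s[1:] = 'dzunkepm'
Rotated = back + front = 'dzunkepm' + 'n'
Result: dzunkepmn


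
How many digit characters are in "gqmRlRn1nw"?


Input string: 'gqmRlRn1nw'
Operation: count digit characters (0-9)
Scan: 'g', 'q', 'm', 'R', 'l', 'R', 'n', '1'(digit), 'n', 'w'
Digits found: 1
Result: 1


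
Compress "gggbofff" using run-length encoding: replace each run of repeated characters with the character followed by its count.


Input: 'gggbofff'
Operation: identify consecutive runs
Runs: 'ggg' -> g3, 'b' -> b1, 'o' -> o1, 'fff' -> f3
Encoded: g3b1o1f3


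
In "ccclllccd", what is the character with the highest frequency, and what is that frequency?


Input: 'ccclllccd'
Operation: tally each character
Counts: 'c':5, 'd':1, 'l':3
Maximum: 'c' appears 5 times


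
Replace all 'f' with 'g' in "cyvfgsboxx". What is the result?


Input string: 'cyvfgsboxx'
Operation: replace 'f' with 'g'
Positions of 'f': 3
After replacement: cyvggsboxx


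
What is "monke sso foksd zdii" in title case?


Input string: 'monke sso foksd zdii'
Operation: capitalize first letter of each word
Word transformations: 'monke'->'Monke', 'sso'->'Sso', 'foksd'->'Foksd', 'zdii'->'Zdii'
Result: Monke Sso Foksd Zdii


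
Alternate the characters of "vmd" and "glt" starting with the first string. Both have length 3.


String 1: 'vmd'
String 2: 'glt'
Operation: alternate characters
Pairs: 'v'+'g', 'm'+'l', 'd'+'t'
Result: vgmldt


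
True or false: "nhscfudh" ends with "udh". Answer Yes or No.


Input string: 'nhscfudh'
Suffix to check: 'udh'
Last 3 characters of input: 'udh'
Match: True
Result: Yes


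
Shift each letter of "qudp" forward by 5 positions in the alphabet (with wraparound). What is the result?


Input: 'qudp', shift = 5
Operation: for each letter, (position + 5) mod 26
Mapping: 'q'(16+5=21)->'v', 'u'(20+5=25)->'z', 'd'(3+5=8)->'i', 'p'(15+5=20)->'u'
Result: vziu


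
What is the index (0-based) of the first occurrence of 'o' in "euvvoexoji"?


Input string: 'euvvoexoji'
Target: 'o'
Scanning left to right: s[0]='e', s[1]='u', s[2]='v', s[3]='v', s[4]='o'
First match at index: 4


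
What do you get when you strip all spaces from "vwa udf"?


Input string: 'vwa udf'
Operation: remove all spaces
Words: 'vwa', 'udf'
Join without spaces: vwaudf


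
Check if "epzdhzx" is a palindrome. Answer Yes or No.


Input string: 'epzdhzx'
Reversed: 'xzhdzpe'
Compare pairs: s[0]='e' vs s[6]='x' (mismatch), s[1]='p' vs s[5]='z' (mismatch), s[2]='z' vs s[4]='h' (mismatch)
Palindrome: No


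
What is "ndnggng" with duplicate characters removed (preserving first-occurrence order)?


Input: 'ndnggng'
Operation: keep first occurrence of each character
Scan: s[0]='n' new -> keep; s[1]='d' new -> keep; s[2]='n' seen -> skip; s[3]='g' new -> keep; s[4]='g' seen -> skip; s[5]='n' seen -> skip; s[6]='g' seen -> skip
Result: ndg


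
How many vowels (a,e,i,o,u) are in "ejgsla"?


Input string: 'ejgsla'
Operation: count vowels (a, e, i, o, u)
Scan: s[0]='e' (vowel), s[1]='j', s[2]='g', s[3]='s', s[4]='l', s[5]='a' (vowel)
Vowels found: 2
Result: 2


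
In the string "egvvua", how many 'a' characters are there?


Input string: 'egvvua'
Target character: 'a'
Scan each position: s[5]='a'
Matches found at indices: 5
Total: 1


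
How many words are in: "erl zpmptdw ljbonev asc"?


Input string: 'erl zpmptdw ljbonev asc'
Operation: split by spaces
Words found: 'erl', 'zpmptdw', 'ljbonev', 'asc'
Word count: 4


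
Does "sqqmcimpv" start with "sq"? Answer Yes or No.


Input string: 'sqqmcimpv'
Prefix to check: 'sq'
First 2 characters of input: 'sq'
Match: True
Result: Yes


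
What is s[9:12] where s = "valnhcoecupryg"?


Input string: 'valnhcoecupryg'
Operation: slice [9:12]
Extract characters: s[9]='u', s[10]='p', s[11]='r'
Result: upr


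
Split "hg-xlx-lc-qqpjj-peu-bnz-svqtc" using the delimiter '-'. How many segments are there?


Input string: 'hg-xlx-lc-qqpjj-peu-bnz-svqtc'
Delimiter: '-'
Split result: 'hg', 'xlx', 'lc', 'qqpjj', 'peu', 'bnz', 'svqtc'
Number of parts: 7


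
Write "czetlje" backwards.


Input string: 'czetlje'
Operation: reverse character order
Original order: 'c' -> 'z' -> 'e' -> 't' -> 'l' -> 'j' -> 'e'
Reversed order: 'e' -> 'j' -> 'l' -> 't' -> 'e' -> 'z' -> 'c'
Result: ejltezc


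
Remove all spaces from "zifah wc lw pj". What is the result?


Input string: 'zifah wc lw pj'
Operation: remove all spaces
Words: 'zifah', 'wc', 'lw', 'pj'
Join without spaces: zifahwclwpj


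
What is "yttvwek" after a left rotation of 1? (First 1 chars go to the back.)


Input: 'yttvwek', shift = 1
Operation: split at index 1 and swap parts
Front part s[0:1] = 'y'
Back part s[1:] = 'ttvwek'
Rotated = back + front = 'ttvwek' + 'y'
Result: ttvweky


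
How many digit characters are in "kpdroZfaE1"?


Input string: 'kpdroZfaE1'
Operation: count digit characters (0-9)
Scan: 'k', 'p', 'd', 'r', 'o', 'Z', 'f', 'a', 'E', '1'(digit)
Digits found: 1
Result: 1


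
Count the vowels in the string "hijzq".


Input string: 'hijzq'
Operation: count vowels (a, e, i, o, u)
Scan: s[0]='h', s[1]='i' (vowel), s[2]='j', s[3]='z', s[4]='q'
Vowels found: 1
Result: 1


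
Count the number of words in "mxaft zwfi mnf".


Input string: 'mxaft zwfi mnf'
Operation: split by spaces
Words found: 'mxaft', 'zwfi', 'mnf'
Word count: 3


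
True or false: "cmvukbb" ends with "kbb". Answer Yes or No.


Input string: 'cmvukbb'
Suffix to check: 'kbb'
Last 3 characters of input: 'kbb'
Match: True
Result: Yes


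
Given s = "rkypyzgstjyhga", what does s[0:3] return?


Input string: 'rkypyzgstjyhga'
Operation: slice [0:3]
Extract characters: s[0]='r', s[1]='k', s[2]='y'
Result: rky


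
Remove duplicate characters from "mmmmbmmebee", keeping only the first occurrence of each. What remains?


Input: 'mmmmbmmebee'
Operation: keep first occurrence of each character
Scan: s[0]='m' new -> keep; s[1]='m' seen -> skip; s[2]='m' seen -> skip; s[3]='m' seen -> skip; s[4]='b' new -> keep; s[5]='m' seen -> skip; s[6]='m' seen -> skip; s[7]='e' new -> keep; s[8]='b' seen -> skip; s[9]='e' seen -> skip; s[10]='e' seen -> skip
Result: mbe


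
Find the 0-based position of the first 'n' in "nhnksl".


Input string: 'nhnksl'
Target: 'n'
Scanning left to right: s[0]='n'
First match at index: 0


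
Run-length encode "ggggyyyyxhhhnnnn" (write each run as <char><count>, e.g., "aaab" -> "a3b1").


Input: 'ggggyyyyxhhhnnnn'
Operation: identify consecutive runs
Runs: 'gggg' -> g4, 'yyyy' -> y4, 'x' -> x1, 'hhh' -> h3, 'nnnn' -> n4
Encoded: g4y4x1h3n4


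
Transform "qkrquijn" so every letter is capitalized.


Input string: 'qkrquijn'
Operation: convert each letter to uppercase
Mapping: 'q'->'Q', 'k'->'K', 'r'->'R', 'q'->'Q', 'u'->'U', 'i'->'I', 'j'->'J', 'n'->'N'
Result: QKRQUIJN


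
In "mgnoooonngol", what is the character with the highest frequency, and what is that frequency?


Input: 'mgnoooonngol'
Operation: tally each character
Counts: 'g':2, 'l':1, 'm':1, 'n':3, 'o':5
Maximum: 'o' appears 5 times


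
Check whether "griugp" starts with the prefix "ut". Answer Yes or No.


Input string: 'griugp'
Prefix to check: 'ut'
First 2 characters of input: 'gr'
Match: False
Result: No


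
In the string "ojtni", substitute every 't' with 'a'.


Input string: 'ojtni'
Operation: replace 't' with 'a'
Positions of 't': 2
After replacement: ojani


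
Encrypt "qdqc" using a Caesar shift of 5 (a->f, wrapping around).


Input: 'qdqc', shift = 5
Operation: for each letter, (position + 5) mod 26
Mapping: 'q'(16+5=21)->'v', 'd'(3+5=8)->'i', 'q'(16+5=21)->'v', 'c'(2+5=7)->'h'
Result: vivh


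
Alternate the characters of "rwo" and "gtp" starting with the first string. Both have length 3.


String 1: 'rwo'
String 2: 'gtp'
Operation: alternate characters
Pairs: 'r'+'g', 'w'+'t', 'o'+'p'
Result: rgwtop


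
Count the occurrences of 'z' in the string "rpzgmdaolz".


Input string: 'rpzgmdaolz'
Target character: 'z'
Scan each position: s[2]='z', s[9]='z'
Matches found at indices: 2, 9
Total: 2


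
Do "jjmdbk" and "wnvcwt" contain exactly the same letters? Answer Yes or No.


String 1: 'jjmdbk' -> sorted: 'bdjjkm'
String 2: 'wnvcwt' -> sorted: 'cntvww'
Compare sorted forms: 'bdjjkm' != 'cntvww'
Anagram: No


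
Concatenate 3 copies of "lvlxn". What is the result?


Input string: 'lvlxn'
Operation: repeat 3 times
Concatenation: 'lvlxn' + 'lvlxn' + 'lvlxn'
Result: lvlxnlvlxnlvlxn


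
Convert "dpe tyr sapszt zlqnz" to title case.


Input string: 'dpe tyr sapszt zlqnz'
Operation: capitalize first letter of each word
Word transformations: 'dpe'->'Dpe', 'tyr'->'Tyr', 'sapszt'->'Sapszt', 'zlqnz'->'Zlqnz'
Result: Dpe Tyr Sapszt Zlqnz


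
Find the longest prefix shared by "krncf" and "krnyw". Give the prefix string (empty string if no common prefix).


String 1: 'krncf'
String 2: 'krnyw'
Compare position by position:
pos 0: 'k' vs 'k' match
pos 1: 'r' vs 'r' match
pos 2: 'n' vs 'n' match
pos 3: 'c' vs 'y' differ -> stop
Longest common prefix: "krn" (length 3)


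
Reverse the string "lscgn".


Input string: 'lscgn'
Operation: reverse character order
Original order: 'l' -> 's' -> 'c' -> 'g' -> 'n'
Reversed order: 'n' -> 'g' -> 'c' -> 's' -> 'l'
Result: ngcsl


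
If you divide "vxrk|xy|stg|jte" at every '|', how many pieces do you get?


Input string: 'vxrk|xy|stg|jte'
Delimiter: '|'
Split result: 'vxrk', 'xy', 'stg', 'jte'
Number of parts: 4


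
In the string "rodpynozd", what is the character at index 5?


Input string: 'rodpynozd'
Operation: get character at index 5
Index mapping: s[0]='r', s[1]='o', s[2]='d', s[3]='p', s[4]='y', s[5]='n'
Result: 'n'


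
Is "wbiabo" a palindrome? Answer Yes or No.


Input string: 'wbiabo'
Reversed: 'obaibw'
Compare pairs: s[0]='w' vs s[5]='o' (mismatch), s[1]='b' vs s[4]='b' (match), s[2]='i' vs s[3]='a' (mismatch)
Palindrome: No


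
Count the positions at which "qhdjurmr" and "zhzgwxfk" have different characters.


String 1: 'qhdjurmr'
String 2: 'zhzgwxfk'
Compare each position: pos 0: 'q'!='z', pos 1: 'h'=='h', pos 2: 'd'!='z', pos 3: 'j'!='g', pos 4: 'u'!='w', pos 5: 'r'!='x', pos 6: 'm'!='f', pos 7: 'r'!='k'
Differing positions: 7
Hamming distance: 7


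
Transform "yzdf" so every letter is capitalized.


Input string: 'yzdf'
Operation: convert each letter to uppercase
Mapping: 'y'->'Y', 'z'->'Z', 'd'->'D', 'f'->'F'
Result: YZDF


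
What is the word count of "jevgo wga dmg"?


Input string: 'jevgo wga dmg'
Operation: split by spaces
Words found: 'jevgo', 'wga', 'dmg'
Word count: 3


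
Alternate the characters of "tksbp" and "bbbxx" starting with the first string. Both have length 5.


String 1: 'tksbp'
String 2: 'bbbxx'
Operation: alternate characters
Pairs: 't'+'b', 'k'+'b', 's'+'b', 'b'+'x', 'p'+'x'
Result: tbkbsbbxpx


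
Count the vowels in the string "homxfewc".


Input string: 'homxfewc'
Operation: count vowels (a, e, i, o, u)
Scan: s[0]='h', s[1]='o' (vowel), s[2]='m', s[3]='x', s[4]='f', s[5]='e' (vowel), s[6]='w', s[7]='c'
Vowels found: 2
Result: 2


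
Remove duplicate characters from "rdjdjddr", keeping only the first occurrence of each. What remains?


Input: 'rdjdjddr'
Operation: keep first occurrence of each character
Scan: s[0]='r' new -> keep; s[1]='d' new -> keep; s[2]='j' new -> keep; s[3]='d' seen -> skip; s[4]='j' seen -> skip; s[5]='d' seen -> skip; s[6]='d' seen -> skip; s[7]='r' seen -> skip
Result: rdj


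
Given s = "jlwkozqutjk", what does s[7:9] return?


Input string: 'jlwkozqutjk'
Operation: slice [7:9]
Extract characters: s[7]='u', s[8]='t'
Result: ut


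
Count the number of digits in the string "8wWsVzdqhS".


Input string: '8wWsVzdqhS'
Operation: count digit characters (0-9)
Scan: '8'(digit), 'w', 'W', 's', 'V', 'z', 'd', 'q', 'h', 'S'
Digits found: 1
Result: 1


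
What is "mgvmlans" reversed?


Input string: 'mgvmlans'
Operation: reverse character order
Original order: 'm' -> 'g' -> 'v' -> 'm' -> 'l' -> 'a' -> 'n' -> 's'
Reversed order: 's' -> 'n' -> 'a' -> 'l' -> 'm' -> 'v' -> 'g' -> 'm'
Result: snalmvgm


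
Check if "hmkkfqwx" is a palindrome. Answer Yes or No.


Input string: 'hmkkfqwx'
Reversed: 'xwqfkkmh'
Compare pairs: s[0]='h' vs s[7]='x' (mismatch), s[1]='m' vs s[6]='w' (mismatch), s[2]='k' vs s[5]='q' (mismatch), s[3]='k' vs s[4]='f' (mismatch)
Palindrome: No


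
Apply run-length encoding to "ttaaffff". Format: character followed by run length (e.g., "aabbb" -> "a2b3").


Input: 'ttaaffff'
Operation: identify consecutive runs
Runs: 'tt' -> t2, 'aa' -> a2, 'ffff' -> f4
Encoded: t2a2f4


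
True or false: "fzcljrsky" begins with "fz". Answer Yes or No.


Input string: 'fzcljrsky'
Prefix to check: 'fz'
First 2 characters of input: 'fz'
Match: True
Result: Yes


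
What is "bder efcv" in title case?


Input string: 'bder efcv'
Operation: capitalize first letter of each word
Word transformations: 'bder'->'Bder', 'efcv'->'Efcv'
Result: Bder Efcv


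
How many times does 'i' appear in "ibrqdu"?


Input string: 'ibrqdu'
Target character: 'i'
Scan each position: s[0]='i'
Matches found at indices: 0
Total: 1


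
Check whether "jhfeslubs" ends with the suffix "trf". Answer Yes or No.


Input string: 'jhfeslubs'
Suffix to check: 'trf'
Last 3 characters of input: 'ubs'
Match: False
Result: No


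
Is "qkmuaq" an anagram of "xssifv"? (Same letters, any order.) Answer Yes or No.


String 1: 'xssifv' -> sorted: 'fissvx'
String 2: 'qkmuaq' -> sorted: 'akmqqu'
Compare sorted forms: 'fissvx' != 'akmqqu'
Anagram: No


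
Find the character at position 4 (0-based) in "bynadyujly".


Input string: 'bynadyujly'
Operation: get character at index 4
Index mapping: s[0]='b', s[1]='y', s[2]='n', s[3]='a', s[4]='d'
Result: 'd'


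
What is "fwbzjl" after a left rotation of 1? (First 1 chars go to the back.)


Input: 'fwbzjl', shift = 1
Operation: split at index 1 and swap parts
Front part s[0:1] = 'f'
Back part s[1:] = 'wbzjl'
Rotated = back + front = 'wbzjl' + 'f'
Result: wbzjlf


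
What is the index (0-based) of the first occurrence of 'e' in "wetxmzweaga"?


Input string: 'wetxmzweaga'
Target: 'e'
Scanning left to right: s[0]='w', s[1]='e'
First match at index: 1


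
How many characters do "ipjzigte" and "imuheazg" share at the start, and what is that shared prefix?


String 1: 'ipjzigte'
String 2: 'imuheazg'
Compare position by position:
pos 0: 'i' vs 'i' match
pos 1: 'p' vs 'm' differ -> stop
Longest common prefix: "i" (length 1)


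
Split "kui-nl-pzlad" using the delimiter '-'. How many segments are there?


Input string: 'kui-nl-pzlad'
Delimiter: '-'
Split result: 'kui', 'nl', 'pzlad'
Number of parts: 3


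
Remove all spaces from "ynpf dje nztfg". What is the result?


Input string: 'ynpf dje nztfg'
Operation: remove all spaces
Words: 'ynpf', 'dje', 'nztfg'
Join without spaces: ynpfdjenztfg


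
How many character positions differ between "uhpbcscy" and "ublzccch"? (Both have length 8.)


String 1: 'uhpbcscy'
String 2: 'ublzccch'
Compare each position: pos 0: 'u'=='u', pos 1: 'h'!='b', pos 2: 'p'!='l', pos 3: 'b'!='z', pos 4: 'c'=='c', pos 5: 's'!='c', pos 6: 'c'=='c', pos 7: 'y'!='h'
Differing positions: 5
Hamming distance: 5


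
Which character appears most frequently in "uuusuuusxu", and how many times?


Input: 'uuusuuusxu'
Operation: tally each character
Counts: 's':2, 'u':7, 'x':1
Maximum: 'u' appears 7 times


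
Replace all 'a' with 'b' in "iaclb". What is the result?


Input string: 'iaclb'
Operation: replace 'a' with 'b'
Positions of 'a': 1
After replacement: ibclb


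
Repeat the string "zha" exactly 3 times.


Input string: 'zha'
Operation: repeat 3 times
Concatenation: 'zha' + 'zha' + 'zha'
Result: zhazhazha


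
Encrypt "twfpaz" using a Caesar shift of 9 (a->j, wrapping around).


Input: 'twfpaz', shift = 9
Operation: for each letter, (position + 9) mod 26
Mapping: 't'(19+9=28, 28 mod 26=2)->'c', 'w'(22+9=31, 31 mod 26=5)->'f', 'f'(5+9=14)->'o', 'p'(15+9=24)->'y', 'a'(0+9=9)->'j', 'z'(25+9=34, 34 mod 26=8)->'i'
Result: cfoyji


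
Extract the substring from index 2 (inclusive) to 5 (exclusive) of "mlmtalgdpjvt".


Input string: 'mlmtalgdpjvt'
Operation: slice [2:5]
Extract characters: s[2]='m', s[3]='t', s[4]='a'
Result: mta


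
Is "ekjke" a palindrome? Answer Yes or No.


Input string: 'ekjke'
Reversed: 'ekjke'
Compare pairs: s[0]='e' vs s[4]='e' (match), s[1]='k' vs s[3]='k' (match)
Palindrome: Yes


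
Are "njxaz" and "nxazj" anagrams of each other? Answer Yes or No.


String 1: 'njxaz' -> sorted: 'ajnxz'
String 2: 'nxazj' -> sorted: 'ajnxz'
Compare sorted forms: 'ajnxz' == 'ajnxz'
Anagram: Yes


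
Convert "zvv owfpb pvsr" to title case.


Input string: 'zvv owfpb pvsr'
Operation: capitalize first letter of each word
Word transformations: 'zvv'->'Zvv', 'owfpb'->'Owfpb', 'pvsr'->'Pvsr'
Result: Zvv Owfpb Pvsr


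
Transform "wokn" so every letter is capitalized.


Input string: 'wokn'
Operation: convert each letter to uppercase
Mapping: 'w'->'W', 'o'->'O', 'k'->'K', 'n'->'N'
Result: WOKN


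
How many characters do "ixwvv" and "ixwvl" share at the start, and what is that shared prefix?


String 1: 'ixwvv'
String 2: 'ixwvl'
Compare position by position:
pos 0: 'i' vs 'i' match
pos 1: 'x' vs 'x' match
pos 2: 'w' vs 'w' match
pos 3: 'v' vs 'v' match
pos 4: 'v' vs 'l' differ -> stop
Longest common prefix: "ixwv" (length 4)


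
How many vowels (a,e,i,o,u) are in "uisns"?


Input string: 'uisns'
Operation: count vowels (a, e, i, o, u)
Scan: s[0]='u' (vowel), s[1]='i' (vowel), s[2]='s', s[3]='n', s[4]='s'
Vowels found: 2
Result: 2


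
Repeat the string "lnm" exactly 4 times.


Input string: 'lnm'
Operation: repeat 4 times
Concatenation: 'lnm' + 'lnm' + 'lnm' + 'lnm'
Result: lnmlnmlnmlnm


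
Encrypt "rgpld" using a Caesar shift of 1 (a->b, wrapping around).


Input: 'rgpld', shift = 1
Operation: for each letter, (position + 1) mod 26
Mapping: 'r'(17+1=18)->'s', 'g'(6+1=7)->'h', 'p'(15+1=16)->'q', 'l'(11+1=12)->'m', 'd'(3+1=4)->'e'
Result: shqme


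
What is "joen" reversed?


Input string: 'joen'
Operation: reverse character order
Original order: 'j' -> 'o' -> 'e' -> 'n'
Reversed order: 'n' -> 'e' -> 'o' -> 'j'
Result: neoj


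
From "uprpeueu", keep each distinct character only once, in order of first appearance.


Input: 'uprpeueu'
Operation: keep first occurrence of each character
Scan: s[0]='u' new -> keep; s[1]='p' new -> keep; s[2]='r' new -> keep; s[3]='p' seen -> skip; s[4]='e' new -> keep; s[5]='u' seen -> skip; s[6]='e' seen -> skip; s[7]='u' seen -> skip
Result: upre


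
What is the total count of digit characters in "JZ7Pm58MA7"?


Input string: 'JZ7Pm58MA7'
Operation: count digit characters (0-9)
Scan: 'J', 'Z', '7'(digit), 'P', 'm', '5'(digit), '8'(digit), 'M', 'A', '7'(digit)
Digits found: 4
Result: 4


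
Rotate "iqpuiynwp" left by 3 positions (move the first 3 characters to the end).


Input: 'iqpuiynwp', shift = 3
Operation: split at index 3 and swap parts
Front part s[0:3] = 'iqp'
Back part s[3:] = 'uiynwp'
Rotated = back + front = 'uiynwp' + 'iqp'
Result: uiynwpiqp


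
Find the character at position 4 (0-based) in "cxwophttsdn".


Input string: 'cxwophttsdn'
Operation: get character at index 4
Index mapping: s[0]='c', s[1]='x', s[2]='w', s[3]='o', s[4]='p'
Result: 'p'


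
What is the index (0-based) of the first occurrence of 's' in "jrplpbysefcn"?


Input string: 'jrplpbysefcn'
Target: 's'
Scanning left to right: s[0]='j', s[1]='r', s[2]='p', s[3]='l', s[4]='p', s[5]='b', s[6]='y', s[7]='s'
First match at index: 7


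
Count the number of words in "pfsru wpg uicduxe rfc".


Input string: 'pfsru wpg uicduxe rfc'
Operation: split by spaces
Words found: 'pfsru', 'wpg', 'uicduxe', 'rfc'
Word count: 4


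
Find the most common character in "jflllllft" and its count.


Input: 'jflllllft'
Operation: tally each character
Counts: 'f':2, 'j':1, 'l':5, 't':1
Maximum: 'l' appears 5 times


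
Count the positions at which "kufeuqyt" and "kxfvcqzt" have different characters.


String 1: 'kufeuqyt'
String 2: 'kxfvcqzt'
Compare each position: pos 0: 'k'=='k', pos 1: 'u'!='x', pos 2: 'f'=='f', pos 3: 'e'!='v', pos 4: 'u'!='c', pos 5: 'q'=='q', pos 6: 'y'!='z', pos 7: 't'=='t'
Differing positions: 4
Hamming distance: 4


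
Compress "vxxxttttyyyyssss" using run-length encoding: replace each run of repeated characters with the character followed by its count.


Input: 'vxxxttttyyyyssss'
Operation: identify consecutive runs
Runs: 'v' -> v1, 'xxx' -> x3, 'tttt' -> t4, 'yyyy' -> y4, 'ssss' -> s4
Encoded: v1x3t4y4s4


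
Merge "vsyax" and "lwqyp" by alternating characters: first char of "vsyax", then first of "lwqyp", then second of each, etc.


String 1: 'vsyax'
String 2: 'lwqyp'
Operation: alternate characters
Pairs: 'v'+'l', 's'+'w', 'y'+'q', 'a'+'y', 'x'+'p'
Result: vlswyqayxp


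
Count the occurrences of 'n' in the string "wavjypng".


Input string: 'wavjypng'
Target character: 'n'
Scan each position: s[6]='n'
Matches found at indices: 6
Total: 1


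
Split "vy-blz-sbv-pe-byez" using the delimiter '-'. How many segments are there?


Input string: 'vy-blz-sbv-pe-byez'
Delimiter: '-'
Split result: 'vy', 'blz', 'sbv', 'pe', 'byez'
Number of parts: 5


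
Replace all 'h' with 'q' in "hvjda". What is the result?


Input string: 'hvjda'
Operation: replace 'h' with 'q'
Positions of 'h': 0
After replacement: qvjda


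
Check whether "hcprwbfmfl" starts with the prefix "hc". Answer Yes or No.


Input string: 'hcprwbfmfl'
Prefix to check: 'hc'
First 2 characters of input: 'hc'
Match: True
Result: Yes


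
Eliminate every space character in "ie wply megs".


Input string: 'ie wply megs'
Operation: remove all spaces
Words: 'ie', 'wply', 'megs'
Join without spaces: iewplymegs


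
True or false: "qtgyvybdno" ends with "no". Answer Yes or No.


Input string: 'qtgyvybdno'
Suffix to check: 'no'
Last 2 characters of input: 'no'
Match: True
Result: Yes


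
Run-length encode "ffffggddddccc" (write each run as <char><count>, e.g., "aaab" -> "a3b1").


Input: 'ffffggddddccc'
Operation: identify consecutive runs
Runs: 'ffff' -> f4, 'gg' -> g2, 'dddd' -> d4, 'ccc' -> c3
Encoded: f4g2d4c3


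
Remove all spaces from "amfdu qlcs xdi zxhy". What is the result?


Input string: 'amfdu qlcs xdi zxhy'
Operation: remove all spaces
Words: 'amfdu', 'qlcs', 'xdi', 'zxhy'
Join without spaces: amfduqlcsxdizxhy


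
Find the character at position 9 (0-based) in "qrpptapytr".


Input string: 'qrpptapytr'
Operation: get character at index 9
Index mapping: s[0]='q', s[1]='r', s[2]='p', s[3]='p', s[4]='t', s[5]='a', s[6]='p', s[7]='y', s[8]='t', s[9]='r'
Result: 'r'


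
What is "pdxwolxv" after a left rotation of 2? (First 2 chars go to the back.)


Input: 'pdxwolxv', shift = 2
Operation: split at index 2 and swap parts
Front part s[0:2] = 'pd'
Back part s[2:] = 'xwolxv'
Rotated = back + front = 'xwolxv' + 'pd'
Result: xwolxvpd


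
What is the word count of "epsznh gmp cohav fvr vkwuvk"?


Input string: 'epsznh gmp cohav fvr vkwuvk'
Operation: split by spaces
Words found: 'epsznh', 'gmp', 'cohav', 'fvr', 'vkwuvk'
Word count: 5


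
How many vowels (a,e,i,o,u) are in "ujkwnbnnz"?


Input string: 'ujkwnbnnz'
Operation: count vowels (a, e, i, o, u)
Scan: s[0]='u' (vowel), s[1]='j', s[2]='k', s[3]='w', s[4]='n', s[5]='b', s[6]='n', s[7]='n', s[8]='z'
Vowels found: 1
Result: 1


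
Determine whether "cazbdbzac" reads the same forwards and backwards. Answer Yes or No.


Input string: 'cazbdbzac'
Reversed: 'cazbdbzac'
Compare pairs: s[0]='c' vs s[8]='c' (match), s[1]='a' vs s[7]='a' (match), s[2]='z' vs s[6]='z' (match), s[3]='b' vs s[5]='b' (match)
Palindrome: Yes


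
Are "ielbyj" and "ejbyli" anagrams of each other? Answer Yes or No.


String 1: 'ielbyj' -> sorted: 'beijly'
String 2: 'ejbyli' -> sorted: 'beijly'
Compare sorted forms: 'beijly' == 'beijly'
Anagram: Yes


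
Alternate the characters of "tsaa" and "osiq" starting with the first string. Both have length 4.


String 1: 'tsaa'
String 2: 'osiq'
Operation: alternate characters
Pairs: 't'+'o', 's'+'s', 'a'+'i', 'a'+'q'
Result: tossaiaq


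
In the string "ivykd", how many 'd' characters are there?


Input string: 'ivykd'
Target character: 'd'
Scan each position: s[4]='d'
Matches found at indices: 4
Total: 1


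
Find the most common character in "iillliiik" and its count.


Input: 'iillliiik'
Operation: tally each character
Counts: 'i':5, 'k':1, 'l':3
Maximum: 'i' appears 5 times


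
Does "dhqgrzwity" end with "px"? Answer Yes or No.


Input string: 'dhqgrzwity'
Suffix to check: 'px'
Last 2 characters of input: 'ty'
Match: False
Result: No


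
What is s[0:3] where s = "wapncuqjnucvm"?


Input string: 'wapncuqjnucvm'
Operation: slice [0:3]
Extract characters: s[0]='w', s[1]='a', s[2]='p'
Result: wap


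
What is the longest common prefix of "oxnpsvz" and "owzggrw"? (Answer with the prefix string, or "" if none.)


String 1: 'oxnpsvz'
String 2: 'owzggrw'
Compare position by position:
pos 0: 'o' vs 'o' match
pos 1: 'x' vs 'w' differ -> stop
Longest common prefix: "o" (length 1)


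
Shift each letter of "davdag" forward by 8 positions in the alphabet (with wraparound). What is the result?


Input: 'davdag', shift = 8
Operation: for each letter, (position + 8) mod 26
Mapping: 'd'(3+8=11)->'l', 'a'(0+8=8)->'i', 'v'(21+8=29, 29 mod 26=3)->'d', 'd'(3+8=11)->'l', 'a'(0+8=8)->'i', 'g'(6+8=14)->'o'
Result: lidlio


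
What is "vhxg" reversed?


Input string: 'vhxg'
Operation: reverse character order
Original order: 'v' -> 'h' -> 'x' -> 'g'
Reversed order: 'g' -> 'x' -> 'h' -> 'v'
Result: gxhv


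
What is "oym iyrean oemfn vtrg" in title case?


Input string: 'oym iyrean oemfn vtrg'
Operation: capitalize first letter of each word
Word transformations: 'oym'->'Oym', 'iyrean'->'Iyrean', 'oemfn'->'Oemfn', 'vtrg'->'Vtrg'
Result: Oym Iyrean Oemfn Vtrg


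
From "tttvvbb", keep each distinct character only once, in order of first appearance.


Input: 'tttvvbb'
Operation: keep first occurrence of each character
Scan: s[0]='t' new -> keep; s[1]='t' seen -> skip; s[2]='t' seen -> skip; s[3]='v' new -> keep; s[4]='v' seen -> skip; s[5]='b' new -> keep; s[6]='b' seen -> skip
Result: tvb


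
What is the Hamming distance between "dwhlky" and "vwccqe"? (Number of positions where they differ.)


String 1: 'dwhlky'
String 2: 'vwccqe'
Compare each position: pos 0: 'd'!='v', pos 1: 'w'=='w', pos 2: 'h'!='c', pos 3: 'l'!='c', pos 4: 'k'!='q', pos 5: 'y'!='e'
Differing positions: 5
Hamming distance: 5


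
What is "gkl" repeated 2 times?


Input string: 'gkl'
Operation: repeat 2 times
Concatenation: 'gkl' + 'gkl'
Result: gklgkl


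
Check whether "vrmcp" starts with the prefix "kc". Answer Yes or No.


Input string: 'vrmcp'
Prefix to check: 'kc'
First 2 characters of input: 'vr'
Match: False
Result: No


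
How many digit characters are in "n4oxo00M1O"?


Input string: 'n4oxo00M1O'
Operation: count digit characters (0-9)
Scan: 'n', '4'(digit), 'o', 'x', 'o', '0'(digit), '0'(digit), 'M', '1'(digit), 'O'
Digits found: 4
Result: 4


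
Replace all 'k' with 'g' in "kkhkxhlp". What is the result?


Input string: 'kkhkxhlp'
Operation: replace 'k' with 'g'
Positions of 'k': 0, 1, 3
After replacement: gghgxhlp


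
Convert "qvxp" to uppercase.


Input string: 'qvxp'
Operation: convert each letter to uppercase
Mapping: 'q'->'Q', 'v'->'V', 'x'->'X', 'p'->'P'
Result: QVXP


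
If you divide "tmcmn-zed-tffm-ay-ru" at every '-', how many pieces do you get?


Input string: 'tmcmn-zed-tffm-ay-ru'
Delimiter: '-'
Split result: 'tmcmn', 'zed', 'tffm', 'ay', 'ru'
Number of parts: 5


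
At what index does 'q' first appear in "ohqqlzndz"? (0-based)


Input string: 'ohqqlzndz'
Target: 'q'
Scanning left to right: s[0]='o', s[1]='h', s[2]='q'
First match at index: 2


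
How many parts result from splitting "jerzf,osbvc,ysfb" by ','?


Input string: 'jerzf,osbvc,ysfb'
Delimiter: ','
Split result: 'jerzf', 'osbvc', 'ysfb'
Number of parts: 3


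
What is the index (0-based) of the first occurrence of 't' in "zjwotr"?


Input string: 'zjwotr'
Target: 't'
Scanning left to right: s[0]='z', s[1]='j', s[2]='w', s[3]='o', s[4]='t'
First match at index: 4


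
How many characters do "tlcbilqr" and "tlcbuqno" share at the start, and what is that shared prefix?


String 1: 'tlcbilqr'
String 2: 'tlcbuqno'
Compare position by position:
pos 0: 't' vs 't' match
pos 1: 'l' vs 'l' match
pos 2: 'c' vs 'c' match
pos 3: 'b' vs 'b' match
pos 4: 'i' vs 'u' differ -> stop
Longest common prefix: "tlcb" (length 4)


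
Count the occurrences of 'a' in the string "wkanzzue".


Input string: 'wkanzzue'
Target character: 'a'
Scan each position: s[2]='a'
Matches found at indices: 2
Total: 1


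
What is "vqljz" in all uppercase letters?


Input string: 'vqljz'
Operation: convert each letter to uppercase
Mapping: 'v'->'V', 'q'->'Q', 'l'->'L', 'j'->'J', 'z'->'Z'
Result: VQLJZ


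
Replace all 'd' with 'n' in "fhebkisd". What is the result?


Input string: 'fhebkisd'
Operation: replace 'd' with 'n'
Positions of 'd': 7
After replacement: fhebkisn


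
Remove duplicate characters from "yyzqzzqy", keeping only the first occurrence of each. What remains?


Input: 'yyzqzzqy'
Operation: keep first occurrence of each character
Scan: s[0]='y' new -> keep; s[1]='y' seen -> skip; s[2]='z' new -> keep; s[3]='q' new -> keep; s[4]='z' seen -> skip; s[5]='z' seen -> skip; s[6]='q' seen -> skip; s[7]='y' seen -> skip
Result: yzq


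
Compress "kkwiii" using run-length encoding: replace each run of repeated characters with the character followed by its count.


Input: 'kkwiii'
Operation: identify consecutive runs
Runs: 'kk' -> k2, 'w' -> w1, 'iii' -> i3
Encoded: k2w1i3


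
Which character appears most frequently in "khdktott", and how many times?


Input: 'khdktott'
Operation: tally each character
Counts: 'd':1, 'h':1, 'k':2, 'o':1, 't':3
Maximum: 't' appears 3 times


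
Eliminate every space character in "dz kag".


Input string: 'dz kag'
Operation: remove all spaces
Words: 'dz', 'kag'
Join without spaces: dzkag


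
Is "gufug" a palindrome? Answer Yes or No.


Input string: 'gufug'
Reversed: 'gufug'
Compare pairs: s[0]='g' vs s[4]='g' (match), s[1]='u' vs s[3]='u' (match)
Palindrome: Yes


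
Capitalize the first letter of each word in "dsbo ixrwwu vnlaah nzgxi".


Input string: 'dsbo ixrwwu vnlaah nzgxi'
Operation: capitalize first letter of each word
Word transformations: 'dsbo'->'Dsbo', 'ixrwwu'->'Ixrwwu', 'vnlaah'->'Vnlaah', 'nzgxi'->'Nzgxi'
Result: Dsbo Ixrwwu Vnlaah Nzgxi


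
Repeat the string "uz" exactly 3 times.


Input string: 'uz'
Operation: repeat 3 times
Concatenation: 'uz' + 'uz' + 'uz'
Result: uzuzuz


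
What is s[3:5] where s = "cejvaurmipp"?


Input string: 'cejvaurmipp'
Operation: slice [3:5]
Extract characters: s[3]='v', s[4]='a'
Result: va


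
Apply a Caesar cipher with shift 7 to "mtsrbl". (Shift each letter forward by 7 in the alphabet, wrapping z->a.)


Input: 'mtsrbl', shift = 7
Operation: for each letter, (position + 7) mod 26
Mapping: 'm'(12+7=19)->'t', 't'(19+7=26, 26 mod 26=0)->'a', 's'(18+7=25)->'z', 'r'(17+7=24)->'y', 'b'(1+7=8)->'i', 'l'(11+7=18)->'s'
Result: tazyis


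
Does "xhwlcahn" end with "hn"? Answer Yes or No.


Input string: 'xhwlcahn'
Suffix to check: 'hn'
Last 2 characters of input: 'hn'
Match: True
Result: Yes


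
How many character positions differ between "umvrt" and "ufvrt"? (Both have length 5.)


String 1: 'umvrt'
String 2: 'ufvrt'
Compare each position: pos 0: 'u'=='u', pos 1: 'm'!='f', pos 2: 'v'=='v', pos 3: 'r'=='r', pos 4: 't'=='t'
Differing positions: 1
Hamming distance: 1


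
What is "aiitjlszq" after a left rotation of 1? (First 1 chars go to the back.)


Input: 'aiitjlszq', shift = 1
Operation: split at index 1 and swap parts
Front part s[0:1] = 'a'
Back part s[1:] = 'iitjlszq'
Rotated = back + front = 'iitjlszq' + 'a'
Result: iitjlszqa


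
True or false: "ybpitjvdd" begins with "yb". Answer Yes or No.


Input string: 'ybpitjvdd'
Prefix to check: 'yb'
First 2 characters of input: 'yb'
Match: True
Result: Yes


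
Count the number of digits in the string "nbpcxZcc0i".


Input string: 'nbpcxZcc0i'
Operation: count digit characters (0-9)
Scan: 'n', 'b', 'p', 'c', 'x', 'Z', 'c', 'c', '0'(digit), 'i'
Digits found: 1
Result: 1


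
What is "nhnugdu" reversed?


Input string: 'nhnugdu'
Operation: reverse character order
Original order: 'n' -> 'h' -> 'n' -> 'u' -> 'g' -> 'd' -> 'u'
Reversed order: 'u' -> 'd' -> 'g' -> 'u' -> 'n' -> 'h' -> 'n'
Result: udgunhn


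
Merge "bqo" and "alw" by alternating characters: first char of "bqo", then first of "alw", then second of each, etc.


String 1: 'bqo'
String 2: 'alw'
Operation: alternate characters
Pairs: 'b'+'a', 'q'+'l', 'o'+'w'
Result: baqlow


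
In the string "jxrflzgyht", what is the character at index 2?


Input string: 'jxrflzgyht'
Operation: get character at index 2
Index mapping: s[0]='j', s[1]='x', s[2]='r'
Result: 'r'
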